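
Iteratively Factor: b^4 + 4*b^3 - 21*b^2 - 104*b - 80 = (b - 5)*(b^3 + 9*b^2 + 24*b + 16) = (b - 5)*(b + 4)*(b^2 + 5*b + 4) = (b - 5)*(b + 1)*(b + 4)*(b + 4)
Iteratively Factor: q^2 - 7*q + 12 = (q - 4)*(q - 3)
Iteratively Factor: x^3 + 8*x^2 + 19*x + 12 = (x + 1)*(x^2 + 7*x + 12) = (x + 1)*(x + 3)*(x + 4)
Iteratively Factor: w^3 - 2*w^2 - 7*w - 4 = (w - 4)*(w^2 + 2*w + 1) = (w - 4)*(w + 1)*(w + 1)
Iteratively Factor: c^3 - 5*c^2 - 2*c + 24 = (c - 3)*(c^2 - 2*c - 8) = (c - 4)*(c - 3)*(c + 2)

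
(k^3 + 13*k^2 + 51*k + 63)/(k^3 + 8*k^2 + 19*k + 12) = (k^2 + 10*k + 21)/(k^2 + 5*k + 4)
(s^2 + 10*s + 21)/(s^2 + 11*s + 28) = (s + 3)/(s + 4)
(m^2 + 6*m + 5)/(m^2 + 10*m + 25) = (m + 1)/(m + 5)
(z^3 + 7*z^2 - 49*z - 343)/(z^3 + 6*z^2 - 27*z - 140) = (z^2 - 49)/(z^2 - z - 20)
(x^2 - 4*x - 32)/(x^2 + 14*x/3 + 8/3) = 3*(x - 8)/(3*x + 2)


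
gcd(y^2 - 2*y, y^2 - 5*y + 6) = y - 2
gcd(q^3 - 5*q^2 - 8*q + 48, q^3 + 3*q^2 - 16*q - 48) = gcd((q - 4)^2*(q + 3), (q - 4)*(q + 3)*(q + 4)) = q^2 - q - 12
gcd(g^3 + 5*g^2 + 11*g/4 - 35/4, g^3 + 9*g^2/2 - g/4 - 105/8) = g^2 + 6*g + 35/4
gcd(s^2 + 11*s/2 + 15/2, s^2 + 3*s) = s + 3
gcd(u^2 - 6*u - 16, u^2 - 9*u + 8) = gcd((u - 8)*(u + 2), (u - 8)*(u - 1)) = u - 8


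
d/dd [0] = 0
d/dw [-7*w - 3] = -7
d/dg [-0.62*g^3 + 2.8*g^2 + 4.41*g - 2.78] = -1.86*g^2 + 5.6*g + 4.41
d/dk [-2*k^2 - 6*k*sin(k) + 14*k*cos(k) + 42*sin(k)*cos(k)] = -14*k*sin(k) - 6*k*cos(k) - 4*k - 6*sin(k) + 14*cos(k) + 42*cos(2*k)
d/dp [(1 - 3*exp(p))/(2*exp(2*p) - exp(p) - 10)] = ((3*exp(p) - 1)*(4*exp(p) - 1) - 6*exp(2*p) + 3*exp(p) + 30)*exp(p)/(-2*exp(2*p) + exp(p) + 10)^2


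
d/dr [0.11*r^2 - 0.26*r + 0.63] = 0.22*r - 0.26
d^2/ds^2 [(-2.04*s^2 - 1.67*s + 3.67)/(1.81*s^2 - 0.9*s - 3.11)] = (-17.588494*s^3 + 3.23953800000002*s^2 - 92.274162*s + 17.149486)/(5.929741*s^6 - 8.84547*s^5 - 26.167713*s^4 + 29.66814*s^3 + 44.962203*s^2 - 26.11467*s - 30.080231)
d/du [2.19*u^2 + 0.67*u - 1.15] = 4.38*u + 0.67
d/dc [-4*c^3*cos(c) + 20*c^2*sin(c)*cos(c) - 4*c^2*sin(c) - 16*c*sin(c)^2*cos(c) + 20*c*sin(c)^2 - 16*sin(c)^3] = 4*c^3*sin(c) - 40*c^2*sin(c)^2 - 16*c^2*cos(c) + 20*c^2 + 48*c*sin(c)^3 + 80*c*sin(c)*cos(c) - 40*c*sin(c) - 64*sin(c)^2*cos(c) + 20*sin(c)^2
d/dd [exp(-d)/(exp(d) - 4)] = 2*(2 - exp(d))*exp(-d)/(exp(2*d) - 8*exp(d) + 16)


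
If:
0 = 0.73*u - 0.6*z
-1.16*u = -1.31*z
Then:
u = 0.00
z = 0.00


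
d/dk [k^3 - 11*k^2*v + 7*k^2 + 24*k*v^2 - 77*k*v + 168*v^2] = 3*k^2 - 22*k*v + 14*k + 24*v^2 - 77*v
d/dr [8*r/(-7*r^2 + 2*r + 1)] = 8*(7*r^2 + 1)/(49*r^4 - 28*r^3 - 10*r^2 + 4*r + 1)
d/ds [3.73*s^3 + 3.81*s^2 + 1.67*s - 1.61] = 11.19*s^2 + 7.62*s + 1.67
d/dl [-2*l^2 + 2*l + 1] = 2 - 4*l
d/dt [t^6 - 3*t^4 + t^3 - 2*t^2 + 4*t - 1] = 6*t^5 - 12*t^3 + 3*t^2 - 4*t + 4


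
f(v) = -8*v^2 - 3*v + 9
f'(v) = -16*v - 3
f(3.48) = -98.32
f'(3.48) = -58.68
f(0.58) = 4.57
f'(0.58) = -12.28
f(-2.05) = -18.47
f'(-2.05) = 29.80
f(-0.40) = 8.92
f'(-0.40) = 3.40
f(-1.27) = -0.09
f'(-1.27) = 17.32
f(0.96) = -1.25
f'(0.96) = -18.36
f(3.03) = -73.54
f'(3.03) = -51.48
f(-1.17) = 1.56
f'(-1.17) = 15.72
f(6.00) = -297.00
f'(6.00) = -99.00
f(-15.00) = -1746.00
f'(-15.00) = 237.00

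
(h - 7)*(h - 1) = h^2 - 8*h + 7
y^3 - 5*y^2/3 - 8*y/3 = y*(y - 8/3)*(y + 1)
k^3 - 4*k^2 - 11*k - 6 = (k - 6)*(k + 1)^2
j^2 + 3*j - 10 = (j - 2)*(j + 5)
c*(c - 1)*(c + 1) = c^3 - c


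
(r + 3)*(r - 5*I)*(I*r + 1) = I*r^3 + 6*r^2 + 3*I*r^2 + 18*r - 5*I*r - 15*I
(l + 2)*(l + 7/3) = l^2 + 13*l/3 + 14/3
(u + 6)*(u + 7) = u^2 + 13*u + 42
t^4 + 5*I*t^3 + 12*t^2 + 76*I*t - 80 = (t - 4*I)*(t + 2*I)^2*(t + 5*I)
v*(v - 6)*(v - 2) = v^3 - 8*v^2 + 12*v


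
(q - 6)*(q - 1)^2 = q^3 - 8*q^2 + 13*q - 6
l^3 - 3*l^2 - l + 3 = (l - 3)*(l - 1)*(l + 1)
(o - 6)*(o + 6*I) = o^2 - 6*o + 6*I*o - 36*I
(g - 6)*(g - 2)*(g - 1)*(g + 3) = g^4 - 6*g^3 - 7*g^2 + 48*g - 36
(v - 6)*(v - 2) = v^2 - 8*v + 12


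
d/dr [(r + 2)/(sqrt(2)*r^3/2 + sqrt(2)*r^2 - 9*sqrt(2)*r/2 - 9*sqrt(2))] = -2*sqrt(2)*r/(r^4 - 18*r^2 + 81)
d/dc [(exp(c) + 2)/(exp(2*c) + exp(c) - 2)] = -exp(c)/(exp(2*c) - 2*exp(c) + 1)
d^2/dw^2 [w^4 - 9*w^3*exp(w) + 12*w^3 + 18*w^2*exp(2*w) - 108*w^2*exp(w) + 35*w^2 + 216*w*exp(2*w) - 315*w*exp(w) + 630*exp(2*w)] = -9*w^3*exp(w) + 72*w^2*exp(2*w) - 162*w^2*exp(w) + 12*w^2 + 1008*w*exp(2*w) - 801*w*exp(w) + 72*w + 3420*exp(2*w) - 846*exp(w) + 70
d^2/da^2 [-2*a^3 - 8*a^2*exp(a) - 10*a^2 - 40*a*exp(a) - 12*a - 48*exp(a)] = -8*a^2*exp(a) - 72*a*exp(a) - 12*a - 144*exp(a) - 20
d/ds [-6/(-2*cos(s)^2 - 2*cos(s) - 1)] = 12*(sin(s) + sin(2*s))/(2*cos(s) + cos(2*s) + 2)^2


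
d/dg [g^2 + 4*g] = 2*g + 4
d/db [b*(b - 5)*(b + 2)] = 3*b^2 - 6*b - 10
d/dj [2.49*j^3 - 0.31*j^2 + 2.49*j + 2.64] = 7.47*j^2 - 0.62*j + 2.49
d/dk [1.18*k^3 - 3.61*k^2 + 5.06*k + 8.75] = 3.54*k^2 - 7.22*k + 5.06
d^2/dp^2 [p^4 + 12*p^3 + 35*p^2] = 12*p^2 + 72*p + 70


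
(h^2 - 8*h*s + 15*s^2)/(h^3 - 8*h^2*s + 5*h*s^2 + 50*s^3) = (-h + 3*s)/(-h^2 + 3*h*s + 10*s^2)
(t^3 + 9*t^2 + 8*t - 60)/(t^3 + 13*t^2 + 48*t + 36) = (t^2 + 3*t - 10)/(t^2 + 7*t + 6)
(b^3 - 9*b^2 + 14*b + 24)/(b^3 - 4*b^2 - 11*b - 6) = (b - 4)/(b + 1)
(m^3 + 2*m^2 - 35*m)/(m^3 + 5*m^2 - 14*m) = (m - 5)/(m - 2)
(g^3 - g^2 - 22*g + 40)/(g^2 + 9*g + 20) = (g^2 - 6*g + 8)/(g + 4)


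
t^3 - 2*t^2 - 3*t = t*(t - 3)*(t + 1)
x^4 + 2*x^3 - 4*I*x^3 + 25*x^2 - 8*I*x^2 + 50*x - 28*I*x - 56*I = (x + 2)*(x - 7*I)*(x - I)*(x + 4*I)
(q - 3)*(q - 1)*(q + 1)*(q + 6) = q^4 + 3*q^3 - 19*q^2 - 3*q + 18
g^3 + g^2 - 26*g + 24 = (g - 4)*(g - 1)*(g + 6)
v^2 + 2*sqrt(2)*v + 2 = (v + sqrt(2))^2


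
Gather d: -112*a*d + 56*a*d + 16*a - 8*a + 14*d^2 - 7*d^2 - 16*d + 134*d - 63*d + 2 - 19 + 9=8*a + 7*d^2 + d*(55 - 56*a) - 8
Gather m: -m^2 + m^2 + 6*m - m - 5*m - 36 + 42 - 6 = 0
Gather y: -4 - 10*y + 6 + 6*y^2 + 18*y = 6*y^2 + 8*y + 2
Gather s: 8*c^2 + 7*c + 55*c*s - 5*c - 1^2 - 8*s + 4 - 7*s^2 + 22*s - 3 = 8*c^2 + 2*c - 7*s^2 + s*(55*c + 14)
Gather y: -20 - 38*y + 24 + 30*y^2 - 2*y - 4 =30*y^2 - 40*y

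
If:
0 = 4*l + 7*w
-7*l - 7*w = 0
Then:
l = 0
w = 0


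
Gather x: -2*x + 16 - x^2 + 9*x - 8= -x^2 + 7*x + 8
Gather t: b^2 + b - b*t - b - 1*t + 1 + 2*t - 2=b^2 + t*(1 - b) - 1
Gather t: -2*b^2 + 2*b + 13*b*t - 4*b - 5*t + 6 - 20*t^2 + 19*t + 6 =-2*b^2 - 2*b - 20*t^2 + t*(13*b + 14) + 12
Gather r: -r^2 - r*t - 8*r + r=-r^2 + r*(-t - 7)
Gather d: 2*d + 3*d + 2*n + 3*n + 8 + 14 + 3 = 5*d + 5*n + 25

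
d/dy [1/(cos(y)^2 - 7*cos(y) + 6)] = (2*cos(y) - 7)*sin(y)/(cos(y)^2 - 7*cos(y) + 6)^2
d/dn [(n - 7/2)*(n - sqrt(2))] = 2*n - 7/2 - sqrt(2)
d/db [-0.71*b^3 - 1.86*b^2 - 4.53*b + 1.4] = -2.13*b^2 - 3.72*b - 4.53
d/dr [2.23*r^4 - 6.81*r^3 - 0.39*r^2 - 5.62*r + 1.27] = 8.92*r^3 - 20.43*r^2 - 0.78*r - 5.62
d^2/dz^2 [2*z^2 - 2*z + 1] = 4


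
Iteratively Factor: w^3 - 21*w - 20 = (w + 1)*(w^2 - w - 20) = (w + 1)*(w + 4)*(w - 5)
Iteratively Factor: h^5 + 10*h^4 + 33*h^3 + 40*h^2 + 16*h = (h + 4)*(h^4 + 6*h^3 + 9*h^2 + 4*h) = (h + 1)*(h + 4)*(h^3 + 5*h^2 + 4*h) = (h + 1)^2*(h + 4)*(h^2 + 4*h) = h*(h + 1)^2*(h + 4)*(h + 4)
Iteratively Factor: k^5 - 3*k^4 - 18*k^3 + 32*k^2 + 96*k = (k + 3)*(k^4 - 6*k^3 + 32*k) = (k - 4)*(k + 3)*(k^3 - 2*k^2 - 8*k) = k*(k - 4)*(k + 3)*(k^2 - 2*k - 8) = k*(k - 4)^2*(k + 3)*(k + 2)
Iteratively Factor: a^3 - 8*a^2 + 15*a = (a - 5)*(a^2 - 3*a) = (a - 5)*(a - 3)*(a)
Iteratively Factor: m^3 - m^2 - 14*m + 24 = (m - 3)*(m^2 + 2*m - 8) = (m - 3)*(m - 2)*(m + 4)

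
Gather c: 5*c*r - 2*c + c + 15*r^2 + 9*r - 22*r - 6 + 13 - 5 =c*(5*r - 1) + 15*r^2 - 13*r + 2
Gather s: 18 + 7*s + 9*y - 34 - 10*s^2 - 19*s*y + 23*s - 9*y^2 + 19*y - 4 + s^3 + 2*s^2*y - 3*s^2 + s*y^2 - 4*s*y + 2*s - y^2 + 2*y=s^3 + s^2*(2*y - 13) + s*(y^2 - 23*y + 32) - 10*y^2 + 30*y - 20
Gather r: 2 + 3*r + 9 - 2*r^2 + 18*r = -2*r^2 + 21*r + 11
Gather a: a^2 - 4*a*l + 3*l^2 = a^2 - 4*a*l + 3*l^2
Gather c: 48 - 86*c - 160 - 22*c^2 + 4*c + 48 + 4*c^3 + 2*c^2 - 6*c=4*c^3 - 20*c^2 - 88*c - 64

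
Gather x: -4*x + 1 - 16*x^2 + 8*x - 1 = -16*x^2 + 4*x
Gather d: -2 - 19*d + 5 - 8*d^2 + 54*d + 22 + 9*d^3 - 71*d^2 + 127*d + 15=9*d^3 - 79*d^2 + 162*d + 40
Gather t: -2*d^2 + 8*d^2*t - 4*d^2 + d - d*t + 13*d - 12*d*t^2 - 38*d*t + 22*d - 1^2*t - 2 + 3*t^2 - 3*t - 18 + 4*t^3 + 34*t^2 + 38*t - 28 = -6*d^2 + 36*d + 4*t^3 + t^2*(37 - 12*d) + t*(8*d^2 - 39*d + 34) - 48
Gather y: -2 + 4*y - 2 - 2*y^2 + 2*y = -2*y^2 + 6*y - 4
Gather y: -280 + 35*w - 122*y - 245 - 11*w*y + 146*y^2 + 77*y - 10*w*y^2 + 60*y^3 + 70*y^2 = 35*w + 60*y^3 + y^2*(216 - 10*w) + y*(-11*w - 45) - 525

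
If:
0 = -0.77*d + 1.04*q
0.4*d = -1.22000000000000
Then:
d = -3.05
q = -2.26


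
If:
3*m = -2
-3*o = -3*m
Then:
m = -2/3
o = -2/3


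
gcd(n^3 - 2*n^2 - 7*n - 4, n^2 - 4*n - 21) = 1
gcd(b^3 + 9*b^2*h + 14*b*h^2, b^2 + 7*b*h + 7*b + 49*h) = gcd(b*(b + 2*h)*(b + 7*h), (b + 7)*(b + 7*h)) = b + 7*h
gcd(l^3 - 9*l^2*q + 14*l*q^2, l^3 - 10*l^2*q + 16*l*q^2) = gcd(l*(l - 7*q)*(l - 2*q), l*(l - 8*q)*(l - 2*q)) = -l^2 + 2*l*q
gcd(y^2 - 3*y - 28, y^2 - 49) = y - 7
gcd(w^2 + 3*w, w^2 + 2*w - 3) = w + 3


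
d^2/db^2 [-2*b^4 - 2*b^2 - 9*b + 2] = -24*b^2 - 4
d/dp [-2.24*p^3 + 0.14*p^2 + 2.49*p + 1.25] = -6.72*p^2 + 0.28*p + 2.49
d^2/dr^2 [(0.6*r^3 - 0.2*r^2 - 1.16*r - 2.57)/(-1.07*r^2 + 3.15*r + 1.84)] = (3.5527136788005e-15*r^4 - 10.265192*r^3 - 0.848682000000001*r^2 - 50.458422*r + 49.028802)/(1.225043*r^6 - 10.819305*r^5 + 25.531377*r^4 + 5.95444500000001*r^3 - 43.904424*r^2 - 31.99392*r - 6.229504)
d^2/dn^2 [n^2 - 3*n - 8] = 2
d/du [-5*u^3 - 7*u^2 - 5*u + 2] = -15*u^2 - 14*u - 5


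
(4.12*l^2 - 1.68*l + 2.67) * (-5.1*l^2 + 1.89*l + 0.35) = -21.012*l^4 + 16.3548*l^3 - 15.3502*l^2 + 4.4583*l + 0.9345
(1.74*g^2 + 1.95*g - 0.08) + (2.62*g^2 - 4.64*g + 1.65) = 4.36*g^2 - 2.69*g + 1.57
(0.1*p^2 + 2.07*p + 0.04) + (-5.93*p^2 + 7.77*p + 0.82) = -5.83*p^2 + 9.84*p + 0.86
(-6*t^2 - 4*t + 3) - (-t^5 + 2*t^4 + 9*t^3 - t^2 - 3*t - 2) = t^5 - 2*t^4 - 9*t^3 - 5*t^2 - t + 5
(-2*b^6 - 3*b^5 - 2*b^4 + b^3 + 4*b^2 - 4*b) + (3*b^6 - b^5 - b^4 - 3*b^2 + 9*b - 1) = b^6 - 4*b^5 - 3*b^4 + b^3 + b^2 + 5*b - 1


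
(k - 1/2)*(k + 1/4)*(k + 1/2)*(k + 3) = k^4 + 13*k^3/4 + k^2/2 - 13*k/16 - 3/16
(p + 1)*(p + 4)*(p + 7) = p^3 + 12*p^2 + 39*p + 28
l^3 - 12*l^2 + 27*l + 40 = (l - 8)*(l - 5)*(l + 1)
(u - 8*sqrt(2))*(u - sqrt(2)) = u^2 - 9*sqrt(2)*u + 16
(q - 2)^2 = q^2 - 4*q + 4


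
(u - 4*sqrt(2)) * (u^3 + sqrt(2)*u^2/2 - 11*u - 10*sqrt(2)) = u^4 - 7*sqrt(2)*u^3/2 - 15*u^2 + 34*sqrt(2)*u + 80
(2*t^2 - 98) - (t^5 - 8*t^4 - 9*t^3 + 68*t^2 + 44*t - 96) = -t^5 + 8*t^4 + 9*t^3 - 66*t^2 - 44*t - 2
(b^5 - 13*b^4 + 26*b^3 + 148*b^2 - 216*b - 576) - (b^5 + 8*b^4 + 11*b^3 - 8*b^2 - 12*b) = -21*b^4 + 15*b^3 + 156*b^2 - 204*b - 576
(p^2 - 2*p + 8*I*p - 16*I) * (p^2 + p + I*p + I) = p^4 - p^3 + 9*I*p^3 - 10*p^2 - 9*I*p^2 + 8*p - 18*I*p + 16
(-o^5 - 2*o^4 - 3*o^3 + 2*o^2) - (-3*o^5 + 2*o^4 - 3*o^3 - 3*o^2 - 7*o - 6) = 2*o^5 - 4*o^4 + 5*o^2 + 7*o + 6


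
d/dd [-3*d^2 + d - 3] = 1 - 6*d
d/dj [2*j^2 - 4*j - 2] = 4*j - 4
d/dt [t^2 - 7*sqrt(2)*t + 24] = 2*t - 7*sqrt(2)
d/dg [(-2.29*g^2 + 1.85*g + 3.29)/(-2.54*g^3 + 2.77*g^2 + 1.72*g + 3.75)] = (-5.8166*g^4 + 9.398*g^3 + 16.0065*g^2 - 35.4016*g + 1.2787)/(6.4516*g^6 - 14.0716*g^5 - 1.0647*g^4 - 9.5212*g^3 + 23.7334*g^2 + 12.9*g + 14.0625)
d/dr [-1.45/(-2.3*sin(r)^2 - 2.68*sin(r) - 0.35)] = -(6.67*sin(r) + 3.886)*cos(r)/(2.3*sin(r)^2 + 2.68*sin(r) + 0.35)^2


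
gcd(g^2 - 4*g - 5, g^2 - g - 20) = g - 5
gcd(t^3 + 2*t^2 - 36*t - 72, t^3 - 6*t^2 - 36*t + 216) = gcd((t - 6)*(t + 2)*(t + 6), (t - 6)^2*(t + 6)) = t^2 - 36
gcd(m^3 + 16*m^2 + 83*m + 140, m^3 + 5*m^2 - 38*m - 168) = m^2 + 11*m + 28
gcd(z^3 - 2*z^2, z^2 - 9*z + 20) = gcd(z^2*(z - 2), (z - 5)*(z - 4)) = 1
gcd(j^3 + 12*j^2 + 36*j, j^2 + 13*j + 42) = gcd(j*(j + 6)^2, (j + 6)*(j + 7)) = j + 6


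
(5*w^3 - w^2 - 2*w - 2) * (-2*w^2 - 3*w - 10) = -10*w^5 - 13*w^4 - 43*w^3 + 20*w^2 + 26*w + 20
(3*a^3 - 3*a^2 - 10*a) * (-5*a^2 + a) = -15*a^5 + 18*a^4 + 47*a^3 - 10*a^2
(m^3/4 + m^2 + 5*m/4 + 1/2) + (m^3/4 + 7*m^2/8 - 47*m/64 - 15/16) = m^3/2 + 15*m^2/8 + 33*m/64 - 7/16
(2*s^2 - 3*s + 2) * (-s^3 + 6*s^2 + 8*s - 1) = -2*s^5 + 15*s^4 - 4*s^3 - 14*s^2 + 19*s - 2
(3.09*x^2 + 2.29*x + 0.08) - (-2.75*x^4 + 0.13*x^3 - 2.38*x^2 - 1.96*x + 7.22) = 2.75*x^4 - 0.13*x^3 + 5.47*x^2 + 4.25*x - 7.14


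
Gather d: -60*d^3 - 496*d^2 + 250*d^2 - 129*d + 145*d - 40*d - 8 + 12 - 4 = -60*d^3 - 246*d^2 - 24*d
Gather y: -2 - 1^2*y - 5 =-y - 7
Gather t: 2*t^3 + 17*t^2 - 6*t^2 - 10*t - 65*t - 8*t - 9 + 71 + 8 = 2*t^3 + 11*t^2 - 83*t + 70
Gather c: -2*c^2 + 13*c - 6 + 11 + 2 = -2*c^2 + 13*c + 7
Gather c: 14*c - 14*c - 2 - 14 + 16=0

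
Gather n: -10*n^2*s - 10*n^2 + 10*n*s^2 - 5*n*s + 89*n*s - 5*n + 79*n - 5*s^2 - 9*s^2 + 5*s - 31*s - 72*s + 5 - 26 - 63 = n^2*(-10*s - 10) + n*(10*s^2 + 84*s + 74) - 14*s^2 - 98*s - 84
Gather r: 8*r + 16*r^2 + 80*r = 16*r^2 + 88*r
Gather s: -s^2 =-s^2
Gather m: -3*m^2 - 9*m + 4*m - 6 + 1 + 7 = -3*m^2 - 5*m + 2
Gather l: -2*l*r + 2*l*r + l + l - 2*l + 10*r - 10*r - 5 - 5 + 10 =0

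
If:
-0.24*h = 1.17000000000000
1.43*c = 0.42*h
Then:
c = -1.43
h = -4.88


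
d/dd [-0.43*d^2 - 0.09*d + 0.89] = -0.86*d - 0.09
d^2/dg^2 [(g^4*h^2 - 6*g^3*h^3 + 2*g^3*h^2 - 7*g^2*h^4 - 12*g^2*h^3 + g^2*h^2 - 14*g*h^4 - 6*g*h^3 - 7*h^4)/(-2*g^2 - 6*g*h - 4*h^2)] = h^2*(-g^3 - 6*g^2*h - 12*g*h^2 + 28*h^3 - 36*h^2 + 9*h)/(g^3 + 6*g^2*h + 12*g*h^2 + 8*h^3)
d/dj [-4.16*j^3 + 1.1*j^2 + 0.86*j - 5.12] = -12.48*j^2 + 2.2*j + 0.86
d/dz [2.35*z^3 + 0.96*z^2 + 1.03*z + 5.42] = 7.05*z^2 + 1.92*z + 1.03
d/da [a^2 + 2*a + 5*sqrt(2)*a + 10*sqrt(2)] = 2*a + 2 + 5*sqrt(2)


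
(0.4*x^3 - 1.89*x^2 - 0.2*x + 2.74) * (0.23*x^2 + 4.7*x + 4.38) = 0.092*x^5 + 1.4453*x^4 - 7.177*x^3 - 8.588*x^2 + 12.002*x + 12.0012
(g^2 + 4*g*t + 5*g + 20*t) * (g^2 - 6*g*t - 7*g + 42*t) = g^4 - 2*g^3*t - 2*g^3 - 24*g^2*t^2 + 4*g^2*t - 35*g^2 + 48*g*t^2 + 70*g*t + 840*t^2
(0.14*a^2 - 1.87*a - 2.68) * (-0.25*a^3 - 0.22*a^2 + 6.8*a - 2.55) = -0.035*a^5 + 0.4367*a^4 + 2.0334*a^3 - 12.4834*a^2 - 13.4555*a + 6.834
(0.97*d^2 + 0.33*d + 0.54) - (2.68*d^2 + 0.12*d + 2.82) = -1.71*d^2 + 0.21*d - 2.28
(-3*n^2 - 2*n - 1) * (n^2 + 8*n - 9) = -3*n^4 - 26*n^3 + 10*n^2 + 10*n + 9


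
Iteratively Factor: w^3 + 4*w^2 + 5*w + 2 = (w + 1)*(w^2 + 3*w + 2) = (w + 1)*(w + 2)*(w + 1)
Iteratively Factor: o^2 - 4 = (o - 2)*(o + 2)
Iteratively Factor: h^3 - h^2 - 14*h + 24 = (h + 4)*(h^2 - 5*h + 6) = (h - 2)*(h + 4)*(h - 3)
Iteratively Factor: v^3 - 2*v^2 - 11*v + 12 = (v - 1)*(v^2 - v - 12) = (v - 1)*(v + 3)*(v - 4)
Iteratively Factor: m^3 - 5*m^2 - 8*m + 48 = (m - 4)*(m^2 - m - 12) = (m - 4)*(m + 3)*(m - 4)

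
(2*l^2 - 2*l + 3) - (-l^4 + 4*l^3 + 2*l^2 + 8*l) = l^4 - 4*l^3 - 10*l + 3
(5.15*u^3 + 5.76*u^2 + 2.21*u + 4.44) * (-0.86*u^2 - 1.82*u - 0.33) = -4.429*u^5 - 14.3266*u^4 - 14.0833*u^3 - 9.7414*u^2 - 8.8101*u - 1.4652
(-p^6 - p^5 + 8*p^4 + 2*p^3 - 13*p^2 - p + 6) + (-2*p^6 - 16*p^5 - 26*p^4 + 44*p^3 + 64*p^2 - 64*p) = -3*p^6 - 17*p^5 - 18*p^4 + 46*p^3 + 51*p^2 - 65*p + 6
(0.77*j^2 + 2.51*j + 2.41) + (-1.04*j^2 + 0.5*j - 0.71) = -0.27*j^2 + 3.01*j + 1.7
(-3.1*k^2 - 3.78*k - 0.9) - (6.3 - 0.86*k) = -3.1*k^2 - 2.92*k - 7.2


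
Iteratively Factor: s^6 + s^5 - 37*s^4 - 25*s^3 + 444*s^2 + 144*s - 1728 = (s + 3)*(s^5 - 2*s^4 - 31*s^3 + 68*s^2 + 240*s - 576) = (s - 4)*(s + 3)*(s^4 + 2*s^3 - 23*s^2 - 24*s + 144) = (s - 4)*(s - 3)*(s + 3)*(s^3 + 5*s^2 - 8*s - 48) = (s - 4)*(s - 3)*(s + 3)*(s + 4)*(s^2 + s - 12) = (s - 4)*(s - 3)*(s + 3)*(s + 4)^2*(s - 3)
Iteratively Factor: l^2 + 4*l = (l + 4)*(l)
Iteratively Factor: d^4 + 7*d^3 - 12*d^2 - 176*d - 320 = (d + 4)*(d^3 + 3*d^2 - 24*d - 80) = (d + 4)^2*(d^2 - d - 20) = (d + 4)^3*(d - 5)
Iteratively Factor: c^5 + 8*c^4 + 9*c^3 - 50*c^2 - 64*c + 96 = (c - 2)*(c^4 + 10*c^3 + 29*c^2 + 8*c - 48) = (c - 2)*(c + 3)*(c^3 + 7*c^2 + 8*c - 16) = (c - 2)*(c - 1)*(c + 3)*(c^2 + 8*c + 16) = (c - 2)*(c - 1)*(c + 3)*(c + 4)*(c + 4)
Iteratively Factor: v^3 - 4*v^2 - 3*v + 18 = (v + 2)*(v^2 - 6*v + 9) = (v - 3)*(v + 2)*(v - 3)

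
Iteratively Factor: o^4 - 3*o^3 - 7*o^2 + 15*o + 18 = (o - 3)*(o^3 - 7*o - 6) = (o - 3)*(o + 2)*(o^2 - 2*o - 3) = (o - 3)*(o + 1)*(o + 2)*(o - 3)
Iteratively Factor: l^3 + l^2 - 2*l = (l - 1)*(l^2 + 2*l) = (l - 1)*(l + 2)*(l)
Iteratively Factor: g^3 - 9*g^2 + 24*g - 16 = (g - 4)*(g^2 - 5*g + 4) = (g - 4)^2*(g - 1)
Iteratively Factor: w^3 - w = (w - 1)*(w^2 + w) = (w - 1)*(w + 1)*(w)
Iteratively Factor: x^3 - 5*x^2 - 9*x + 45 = (x + 3)*(x^2 - 8*x + 15) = (x - 3)*(x + 3)*(x - 5)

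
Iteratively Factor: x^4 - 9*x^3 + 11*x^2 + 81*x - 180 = (x - 5)*(x^3 - 4*x^2 - 9*x + 36) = (x - 5)*(x + 3)*(x^2 - 7*x + 12) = (x - 5)*(x - 4)*(x + 3)*(x - 3)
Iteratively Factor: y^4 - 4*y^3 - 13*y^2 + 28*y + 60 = (y + 2)*(y^3 - 6*y^2 - y + 30) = (y - 3)*(y + 2)*(y^2 - 3*y - 10) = (y - 3)*(y + 2)^2*(y - 5)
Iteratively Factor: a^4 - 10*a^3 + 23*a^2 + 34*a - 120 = (a + 2)*(a^3 - 12*a^2 + 47*a - 60) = (a - 4)*(a + 2)*(a^2 - 8*a + 15) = (a - 5)*(a - 4)*(a + 2)*(a - 3)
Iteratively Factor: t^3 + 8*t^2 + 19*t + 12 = (t + 4)*(t^2 + 4*t + 3) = (t + 1)*(t + 4)*(t + 3)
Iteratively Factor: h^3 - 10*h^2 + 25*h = (h - 5)*(h^2 - 5*h) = (h - 5)^2*(h)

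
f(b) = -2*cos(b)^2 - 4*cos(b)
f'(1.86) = 2.74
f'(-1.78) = -3.10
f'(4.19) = -1.74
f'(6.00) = -2.19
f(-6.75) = -5.17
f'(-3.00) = -0.00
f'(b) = 4*sin(b)*cos(b) + 4*sin(b)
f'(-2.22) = -1.26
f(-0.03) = -6.00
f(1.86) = 0.98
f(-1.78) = 0.74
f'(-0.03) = -0.24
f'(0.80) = 4.87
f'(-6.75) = -3.41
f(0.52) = -4.98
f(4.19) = 1.50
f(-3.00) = 2.00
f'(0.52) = 3.71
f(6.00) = -5.68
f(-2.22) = 1.69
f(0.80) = -3.76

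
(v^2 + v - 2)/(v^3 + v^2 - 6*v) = (v^2 + v - 2)/(v*(v^2 + v - 6))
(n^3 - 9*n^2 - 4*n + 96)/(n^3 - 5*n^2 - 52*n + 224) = (n + 3)/(n + 7)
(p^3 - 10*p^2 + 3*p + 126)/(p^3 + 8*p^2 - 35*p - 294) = (p^2 - 4*p - 21)/(p^2 + 14*p + 49)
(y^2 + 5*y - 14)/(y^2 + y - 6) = (y + 7)/(y + 3)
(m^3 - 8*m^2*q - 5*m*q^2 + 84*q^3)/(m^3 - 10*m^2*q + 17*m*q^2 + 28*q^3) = (m + 3*q)/(m + q)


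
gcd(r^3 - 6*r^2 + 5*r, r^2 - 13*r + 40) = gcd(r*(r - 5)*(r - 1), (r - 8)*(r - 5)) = r - 5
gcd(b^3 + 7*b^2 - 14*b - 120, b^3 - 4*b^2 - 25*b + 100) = b^2 + b - 20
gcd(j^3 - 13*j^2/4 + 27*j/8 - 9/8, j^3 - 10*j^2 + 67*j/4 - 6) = j - 3/2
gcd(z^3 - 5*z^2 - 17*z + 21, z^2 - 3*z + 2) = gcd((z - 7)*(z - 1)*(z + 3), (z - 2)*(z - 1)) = z - 1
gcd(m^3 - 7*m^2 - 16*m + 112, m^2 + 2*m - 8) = m + 4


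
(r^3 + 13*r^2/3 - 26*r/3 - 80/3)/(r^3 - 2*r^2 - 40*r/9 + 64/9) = 3*(r + 5)/(3*r - 4)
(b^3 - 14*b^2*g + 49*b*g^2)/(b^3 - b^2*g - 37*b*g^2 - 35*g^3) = b*(b - 7*g)/(b^2 + 6*b*g + 5*g^2)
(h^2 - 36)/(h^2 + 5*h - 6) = (h - 6)/(h - 1)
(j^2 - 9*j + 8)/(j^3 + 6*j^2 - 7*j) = (j - 8)/(j*(j + 7))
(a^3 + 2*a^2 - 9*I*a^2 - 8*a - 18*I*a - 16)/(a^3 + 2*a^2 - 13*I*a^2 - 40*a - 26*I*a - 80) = (a - I)/(a - 5*I)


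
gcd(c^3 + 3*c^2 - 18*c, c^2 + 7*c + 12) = 1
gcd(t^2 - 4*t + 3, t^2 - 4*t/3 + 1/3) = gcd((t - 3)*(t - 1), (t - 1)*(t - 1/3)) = t - 1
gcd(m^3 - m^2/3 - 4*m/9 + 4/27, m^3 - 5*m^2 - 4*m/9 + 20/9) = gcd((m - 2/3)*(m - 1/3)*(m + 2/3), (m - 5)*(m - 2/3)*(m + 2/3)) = m^2 - 4/9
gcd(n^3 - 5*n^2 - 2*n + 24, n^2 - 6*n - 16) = n + 2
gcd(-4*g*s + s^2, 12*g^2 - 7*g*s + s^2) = -4*g + s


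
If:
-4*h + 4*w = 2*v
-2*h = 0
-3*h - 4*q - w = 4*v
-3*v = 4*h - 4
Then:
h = 0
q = -3/2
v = 4/3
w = 2/3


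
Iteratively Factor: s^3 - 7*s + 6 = (s + 3)*(s^2 - 3*s + 2) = (s - 1)*(s + 3)*(s - 2)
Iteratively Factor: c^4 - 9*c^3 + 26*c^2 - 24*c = (c - 3)*(c^3 - 6*c^2 + 8*c) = c*(c - 3)*(c^2 - 6*c + 8) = c*(c - 3)*(c - 2)*(c - 4)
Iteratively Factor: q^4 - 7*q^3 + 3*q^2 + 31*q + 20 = (q - 4)*(q^3 - 3*q^2 - 9*q - 5) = (q - 5)*(q - 4)*(q^2 + 2*q + 1) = (q - 5)*(q - 4)*(q + 1)*(q + 1)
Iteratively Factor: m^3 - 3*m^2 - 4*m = (m + 1)*(m^2 - 4*m) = (m - 4)*(m + 1)*(m)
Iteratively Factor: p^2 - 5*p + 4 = (p - 1)*(p - 4)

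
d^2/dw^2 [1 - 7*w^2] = -14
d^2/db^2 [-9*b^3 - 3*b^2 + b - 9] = -54*b - 6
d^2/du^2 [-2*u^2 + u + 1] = -4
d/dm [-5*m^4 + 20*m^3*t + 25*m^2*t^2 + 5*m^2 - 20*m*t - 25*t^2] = -20*m^3 + 60*m^2*t + 50*m*t^2 + 10*m - 20*t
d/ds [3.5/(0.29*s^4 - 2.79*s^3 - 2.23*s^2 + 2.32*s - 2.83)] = (-4.06*s^3 + 29.295*s^2 + 15.61*s - 8.12)/(-0.29*s^4 + 2.79*s^3 + 2.23*s^2 - 2.32*s + 2.83)^2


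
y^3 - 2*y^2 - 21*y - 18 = (y - 6)*(y + 1)*(y + 3)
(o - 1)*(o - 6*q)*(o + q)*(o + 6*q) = o^4 + o^3*q - o^3 - 36*o^2*q^2 - o^2*q - 36*o*q^3 + 36*o*q^2 + 36*q^3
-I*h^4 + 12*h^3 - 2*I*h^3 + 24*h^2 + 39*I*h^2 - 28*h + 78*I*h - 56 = (h + 2)*(h + 4*I)*(h + 7*I)*(-I*h + 1)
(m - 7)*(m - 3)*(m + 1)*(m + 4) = m^4 - 5*m^3 - 25*m^2 + 65*m + 84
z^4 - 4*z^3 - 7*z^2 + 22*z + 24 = (z - 4)*(z - 3)*(z + 1)*(z + 2)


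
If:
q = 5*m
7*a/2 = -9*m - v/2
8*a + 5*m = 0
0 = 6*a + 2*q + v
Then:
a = 0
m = 0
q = 0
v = 0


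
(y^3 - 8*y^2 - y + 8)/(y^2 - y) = y - 7 - 8/y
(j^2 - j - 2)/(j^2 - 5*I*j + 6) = (j^2 - j - 2)/(j^2 - 5*I*j + 6)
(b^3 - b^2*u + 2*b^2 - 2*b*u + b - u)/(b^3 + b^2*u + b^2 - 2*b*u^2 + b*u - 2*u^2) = (b + 1)/(b + 2*u)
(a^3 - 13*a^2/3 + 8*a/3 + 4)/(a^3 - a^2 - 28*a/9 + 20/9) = 3*(3*a^2 - 7*a - 6)/(9*a^2 + 9*a - 10)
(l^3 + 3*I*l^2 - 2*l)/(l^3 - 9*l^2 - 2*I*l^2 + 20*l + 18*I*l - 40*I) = l*(l^2 + 3*I*l - 2)/(l^3 - l^2*(9 + 2*I) + 2*l*(10 + 9*I) - 40*I)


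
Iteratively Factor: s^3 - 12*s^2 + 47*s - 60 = (s - 3)*(s^2 - 9*s + 20) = (s - 5)*(s - 3)*(s - 4)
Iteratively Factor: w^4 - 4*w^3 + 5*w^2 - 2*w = (w - 2)*(w^3 - 2*w^2 + w) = w*(w - 2)*(w^2 - 2*w + 1) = w*(w - 2)*(w - 1)*(w - 1)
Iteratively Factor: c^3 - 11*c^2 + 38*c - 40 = (c - 5)*(c^2 - 6*c + 8) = (c - 5)*(c - 4)*(c - 2)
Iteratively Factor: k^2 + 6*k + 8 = (k + 4)*(k + 2)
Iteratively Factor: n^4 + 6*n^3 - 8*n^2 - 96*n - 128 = (n + 4)*(n^3 + 2*n^2 - 16*n - 32) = (n + 2)*(n + 4)*(n^2 - 16) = (n + 2)*(n + 4)^2*(n - 4)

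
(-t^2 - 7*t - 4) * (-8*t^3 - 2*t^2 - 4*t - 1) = 8*t^5 + 58*t^4 + 50*t^3 + 37*t^2 + 23*t + 4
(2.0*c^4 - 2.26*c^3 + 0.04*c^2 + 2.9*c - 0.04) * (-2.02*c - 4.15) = -4.04*c^5 - 3.7348*c^4 + 9.2982*c^3 - 6.024*c^2 - 11.9542*c + 0.166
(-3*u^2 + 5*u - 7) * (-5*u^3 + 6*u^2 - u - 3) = 15*u^5 - 43*u^4 + 68*u^3 - 38*u^2 - 8*u + 21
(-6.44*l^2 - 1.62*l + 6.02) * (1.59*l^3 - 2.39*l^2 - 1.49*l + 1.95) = -10.2396*l^5 + 12.8158*l^4 + 23.0392*l^3 - 24.532*l^2 - 12.1288*l + 11.739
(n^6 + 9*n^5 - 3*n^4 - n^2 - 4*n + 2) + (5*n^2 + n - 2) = n^6 + 9*n^5 - 3*n^4 + 4*n^2 - 3*n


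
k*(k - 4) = k^2 - 4*k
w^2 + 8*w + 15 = (w + 3)*(w + 5)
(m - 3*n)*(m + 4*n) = m^2 + m*n - 12*n^2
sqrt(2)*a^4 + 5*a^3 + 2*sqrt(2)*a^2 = a^2*(a + 2*sqrt(2))*(sqrt(2)*a + 1)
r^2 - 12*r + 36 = (r - 6)^2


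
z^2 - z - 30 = (z - 6)*(z + 5)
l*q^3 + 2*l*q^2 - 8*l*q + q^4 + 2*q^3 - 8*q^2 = q*(l + q)*(q - 2)*(q + 4)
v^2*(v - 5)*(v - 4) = v^4 - 9*v^3 + 20*v^2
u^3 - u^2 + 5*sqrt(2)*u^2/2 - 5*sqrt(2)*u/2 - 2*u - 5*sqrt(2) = (u - 2)*(u + 1)*(u + 5*sqrt(2)/2)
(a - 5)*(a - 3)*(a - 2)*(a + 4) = a^4 - 6*a^3 - 9*a^2 + 94*a - 120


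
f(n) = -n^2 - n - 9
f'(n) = -2*n - 1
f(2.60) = -18.36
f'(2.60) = -6.20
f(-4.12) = -21.85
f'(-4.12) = 7.24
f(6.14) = -52.84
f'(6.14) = -13.28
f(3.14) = -22.00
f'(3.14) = -7.28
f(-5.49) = -33.65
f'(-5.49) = 9.98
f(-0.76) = -8.82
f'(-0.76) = 0.52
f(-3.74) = -19.25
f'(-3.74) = 6.48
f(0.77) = -10.36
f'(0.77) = -2.54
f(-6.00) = -39.00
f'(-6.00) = 11.00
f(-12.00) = -141.00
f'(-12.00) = 23.00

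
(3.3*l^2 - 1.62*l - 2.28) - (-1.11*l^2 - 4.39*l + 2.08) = 4.41*l^2 + 2.77*l - 4.36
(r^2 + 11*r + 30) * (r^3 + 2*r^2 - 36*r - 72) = r^5 + 13*r^4 + 16*r^3 - 408*r^2 - 1872*r - 2160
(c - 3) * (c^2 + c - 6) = c^3 - 2*c^2 - 9*c + 18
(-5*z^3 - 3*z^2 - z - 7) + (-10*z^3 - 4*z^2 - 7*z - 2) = -15*z^3 - 7*z^2 - 8*z - 9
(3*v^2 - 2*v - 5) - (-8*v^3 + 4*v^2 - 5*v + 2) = 8*v^3 - v^2 + 3*v - 7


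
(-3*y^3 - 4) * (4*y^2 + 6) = -12*y^5 - 18*y^3 - 16*y^2 - 24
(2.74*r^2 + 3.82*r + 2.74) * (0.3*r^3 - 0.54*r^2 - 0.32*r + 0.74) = 0.822*r^5 - 0.3336*r^4 - 2.1176*r^3 - 0.6744*r^2 + 1.95*r + 2.0276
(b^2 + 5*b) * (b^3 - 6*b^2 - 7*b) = b^5 - b^4 - 37*b^3 - 35*b^2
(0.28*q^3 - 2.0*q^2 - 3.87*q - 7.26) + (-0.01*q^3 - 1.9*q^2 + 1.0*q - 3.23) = 0.27*q^3 - 3.9*q^2 - 2.87*q - 10.49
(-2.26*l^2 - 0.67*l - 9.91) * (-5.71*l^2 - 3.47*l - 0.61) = 12.9046*l^4 + 11.6679*l^3 + 60.2896*l^2 + 34.7964*l + 6.0451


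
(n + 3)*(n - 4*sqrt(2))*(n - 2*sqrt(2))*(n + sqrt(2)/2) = n^4 - 11*sqrt(2)*n^3/2 + 3*n^3 - 33*sqrt(2)*n^2/2 + 10*n^2 + 8*sqrt(2)*n + 30*n + 24*sqrt(2)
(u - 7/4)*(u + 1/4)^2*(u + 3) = u^4 + 7*u^3/4 - 73*u^2/16 - 163*u/64 - 21/64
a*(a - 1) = a^2 - a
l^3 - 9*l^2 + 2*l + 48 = (l - 8)*(l - 3)*(l + 2)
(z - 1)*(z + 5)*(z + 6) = z^3 + 10*z^2 + 19*z - 30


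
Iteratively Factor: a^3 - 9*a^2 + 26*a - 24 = (a - 2)*(a^2 - 7*a + 12) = (a - 3)*(a - 2)*(a - 4)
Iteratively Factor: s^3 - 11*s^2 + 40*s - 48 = (s - 4)*(s^2 - 7*s + 12) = (s - 4)*(s - 3)*(s - 4)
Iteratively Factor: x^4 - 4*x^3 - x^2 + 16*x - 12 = (x - 2)*(x^3 - 2*x^2 - 5*x + 6) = (x - 2)*(x - 1)*(x^2 - x - 6) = (x - 2)*(x - 1)*(x + 2)*(x - 3)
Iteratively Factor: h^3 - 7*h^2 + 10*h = (h)*(h^2 - 7*h + 10) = h*(h - 5)*(h - 2)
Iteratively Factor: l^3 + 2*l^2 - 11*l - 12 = (l + 1)*(l^2 + l - 12) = (l - 3)*(l + 1)*(l + 4)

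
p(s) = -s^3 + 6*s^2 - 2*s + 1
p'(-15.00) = -857.00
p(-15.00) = 4756.00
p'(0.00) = -2.00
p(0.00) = 1.00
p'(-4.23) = -106.44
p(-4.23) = 192.50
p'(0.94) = 6.63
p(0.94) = 3.59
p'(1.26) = 8.36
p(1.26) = 6.01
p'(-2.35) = -46.77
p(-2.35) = 51.81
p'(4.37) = -6.85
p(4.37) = 23.39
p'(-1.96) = -37.04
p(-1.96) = 35.50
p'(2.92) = 7.46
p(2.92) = 21.42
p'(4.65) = -11.07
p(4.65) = 20.89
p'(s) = -3*s^2 + 12*s - 2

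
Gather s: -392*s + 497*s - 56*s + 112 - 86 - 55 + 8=49*s - 21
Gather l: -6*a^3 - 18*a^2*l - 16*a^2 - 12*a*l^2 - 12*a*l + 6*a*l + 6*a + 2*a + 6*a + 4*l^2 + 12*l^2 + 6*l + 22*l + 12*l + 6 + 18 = -6*a^3 - 16*a^2 + 14*a + l^2*(16 - 12*a) + l*(-18*a^2 - 6*a + 40) + 24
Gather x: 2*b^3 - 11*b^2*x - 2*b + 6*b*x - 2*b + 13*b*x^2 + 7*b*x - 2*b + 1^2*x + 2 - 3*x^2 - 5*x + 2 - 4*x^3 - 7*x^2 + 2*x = 2*b^3 - 6*b - 4*x^3 + x^2*(13*b - 10) + x*(-11*b^2 + 13*b - 2) + 4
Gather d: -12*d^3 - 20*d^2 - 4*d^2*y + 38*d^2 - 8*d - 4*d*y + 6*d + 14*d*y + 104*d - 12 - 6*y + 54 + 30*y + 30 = -12*d^3 + d^2*(18 - 4*y) + d*(10*y + 102) + 24*y + 72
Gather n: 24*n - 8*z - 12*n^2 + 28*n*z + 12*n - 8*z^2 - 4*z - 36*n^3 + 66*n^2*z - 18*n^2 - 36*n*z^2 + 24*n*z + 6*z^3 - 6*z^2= -36*n^3 + n^2*(66*z - 30) + n*(-36*z^2 + 52*z + 36) + 6*z^3 - 14*z^2 - 12*z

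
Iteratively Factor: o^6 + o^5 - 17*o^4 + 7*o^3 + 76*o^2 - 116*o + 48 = (o - 1)*(o^5 + 2*o^4 - 15*o^3 - 8*o^2 + 68*o - 48) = (o - 2)*(o - 1)*(o^4 + 4*o^3 - 7*o^2 - 22*o + 24) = (o - 2)*(o - 1)*(o + 4)*(o^3 - 7*o + 6) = (o - 2)*(o - 1)^2*(o + 4)*(o^2 + o - 6) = (o - 2)^2*(o - 1)^2*(o + 4)*(o + 3)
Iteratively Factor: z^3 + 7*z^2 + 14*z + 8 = (z + 2)*(z^2 + 5*z + 4) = (z + 1)*(z + 2)*(z + 4)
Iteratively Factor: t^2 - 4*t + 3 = (t - 1)*(t - 3)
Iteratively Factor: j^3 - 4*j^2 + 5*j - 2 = (j - 2)*(j^2 - 2*j + 1) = (j - 2)*(j - 1)*(j - 1)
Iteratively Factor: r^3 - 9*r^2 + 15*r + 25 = (r + 1)*(r^2 - 10*r + 25) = (r - 5)*(r + 1)*(r - 5)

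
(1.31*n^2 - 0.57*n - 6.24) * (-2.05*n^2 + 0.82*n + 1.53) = -2.6855*n^4 + 2.2427*n^3 + 14.3289*n^2 - 5.9889*n - 9.5472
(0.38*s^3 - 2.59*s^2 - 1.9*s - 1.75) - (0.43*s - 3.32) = 0.38*s^3 - 2.59*s^2 - 2.33*s + 1.57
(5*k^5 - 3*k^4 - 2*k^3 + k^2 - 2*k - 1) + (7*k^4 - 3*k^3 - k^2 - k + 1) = 5*k^5 + 4*k^4 - 5*k^3 - 3*k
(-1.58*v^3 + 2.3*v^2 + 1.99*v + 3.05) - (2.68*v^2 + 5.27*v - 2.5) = -1.58*v^3 - 0.38*v^2 - 3.28*v + 5.55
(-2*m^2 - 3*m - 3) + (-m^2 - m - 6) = -3*m^2 - 4*m - 9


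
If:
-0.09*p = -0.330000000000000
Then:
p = 3.67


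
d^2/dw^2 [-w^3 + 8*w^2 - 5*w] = 16 - 6*w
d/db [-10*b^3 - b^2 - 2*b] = -30*b^2 - 2*b - 2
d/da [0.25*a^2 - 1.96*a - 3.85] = 0.5*a - 1.96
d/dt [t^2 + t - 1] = 2*t + 1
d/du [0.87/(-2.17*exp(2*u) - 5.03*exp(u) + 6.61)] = (3.7758*exp(u) + 4.3761)*exp(u)/(2.17*exp(2*u) + 5.03*exp(u) - 6.61)^2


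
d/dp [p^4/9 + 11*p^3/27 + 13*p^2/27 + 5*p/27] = 4*p^3/9 + 11*p^2/9 + 26*p/27 + 5/27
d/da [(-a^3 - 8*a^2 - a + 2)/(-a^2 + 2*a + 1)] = (a^4 - 4*a^3 - 20*a^2 - 12*a - 5)/(a^4 - 4*a^3 + 2*a^2 + 4*a + 1)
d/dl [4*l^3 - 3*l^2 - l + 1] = 12*l^2 - 6*l - 1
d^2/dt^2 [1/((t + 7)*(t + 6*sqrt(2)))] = 2*((t + 7)^2 + (t + 7)*(t + 6*sqrt(2)) + (t + 6*sqrt(2))^2)/((t + 7)^3*(t + 6*sqrt(2))^3)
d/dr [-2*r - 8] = -2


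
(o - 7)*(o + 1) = o^2 - 6*o - 7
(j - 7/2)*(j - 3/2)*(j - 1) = j^3 - 6*j^2 + 41*j/4 - 21/4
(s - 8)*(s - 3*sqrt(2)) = s^2 - 8*s - 3*sqrt(2)*s + 24*sqrt(2)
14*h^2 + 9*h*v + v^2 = (2*h + v)*(7*h + v)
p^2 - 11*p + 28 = (p - 7)*(p - 4)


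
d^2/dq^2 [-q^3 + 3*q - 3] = -6*q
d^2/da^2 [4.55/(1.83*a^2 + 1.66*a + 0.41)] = (-30.47499*a^2 - 27.64398*a + 4.55*(3.66*a + 1.66)*(7.32*a + 3.32) - 6.82773)/(1.83*a^2 + 1.66*a + 0.41)^3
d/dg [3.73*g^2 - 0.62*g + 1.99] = 7.46*g - 0.62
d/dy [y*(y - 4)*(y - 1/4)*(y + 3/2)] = 4*y^3 - 33*y^2/4 - 43*y/4 + 3/2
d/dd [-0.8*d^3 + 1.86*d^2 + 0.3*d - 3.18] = -2.4*d^2 + 3.72*d + 0.3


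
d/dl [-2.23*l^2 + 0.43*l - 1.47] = 0.43 - 4.46*l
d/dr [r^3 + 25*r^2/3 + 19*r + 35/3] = 3*r^2 + 50*r/3 + 19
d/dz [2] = 0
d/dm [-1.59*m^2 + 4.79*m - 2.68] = 4.79 - 3.18*m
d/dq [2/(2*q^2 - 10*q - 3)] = 4*(5 - 2*q)/(-2*q^2 + 10*q + 3)^2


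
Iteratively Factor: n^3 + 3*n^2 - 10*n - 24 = (n + 4)*(n^2 - n - 6) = (n - 3)*(n + 4)*(n + 2)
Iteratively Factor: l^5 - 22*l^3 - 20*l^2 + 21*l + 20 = (l - 1)*(l^4 + l^3 - 21*l^2 - 41*l - 20) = (l - 5)*(l - 1)*(l^3 + 6*l^2 + 9*l + 4) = (l - 5)*(l - 1)*(l + 1)*(l^2 + 5*l + 4) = (l - 5)*(l - 1)*(l + 1)^2*(l + 4)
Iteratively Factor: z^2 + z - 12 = (z + 4)*(z - 3)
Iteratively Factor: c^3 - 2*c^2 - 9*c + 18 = (c - 2)*(c^2 - 9) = (c - 3)*(c - 2)*(c + 3)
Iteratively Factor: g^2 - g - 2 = (g + 1)*(g - 2)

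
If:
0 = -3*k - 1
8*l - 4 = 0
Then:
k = -1/3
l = 1/2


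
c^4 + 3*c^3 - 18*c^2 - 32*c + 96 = (c - 3)*(c - 2)*(c + 4)^2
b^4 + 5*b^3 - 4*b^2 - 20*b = b*(b - 2)*(b + 2)*(b + 5)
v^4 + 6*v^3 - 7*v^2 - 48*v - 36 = (v - 3)*(v + 1)*(v + 2)*(v + 6)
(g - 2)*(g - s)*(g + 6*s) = g^3 + 5*g^2*s - 2*g^2 - 6*g*s^2 - 10*g*s + 12*s^2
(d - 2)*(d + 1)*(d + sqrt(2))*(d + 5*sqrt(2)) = d^4 - d^3 + 6*sqrt(2)*d^3 - 6*sqrt(2)*d^2 + 8*d^2 - 12*sqrt(2)*d - 10*d - 20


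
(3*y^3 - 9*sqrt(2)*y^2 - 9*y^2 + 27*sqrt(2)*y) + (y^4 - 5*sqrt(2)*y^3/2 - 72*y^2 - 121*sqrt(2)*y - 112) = y^4 - 5*sqrt(2)*y^3/2 + 3*y^3 - 81*y^2 - 9*sqrt(2)*y^2 - 94*sqrt(2)*y - 112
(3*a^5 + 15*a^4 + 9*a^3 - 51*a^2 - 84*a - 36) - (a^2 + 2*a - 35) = 3*a^5 + 15*a^4 + 9*a^3 - 52*a^2 - 86*a - 1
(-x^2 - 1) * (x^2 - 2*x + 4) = -x^4 + 2*x^3 - 5*x^2 + 2*x - 4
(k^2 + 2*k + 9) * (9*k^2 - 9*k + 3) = 9*k^4 + 9*k^3 + 66*k^2 - 75*k + 27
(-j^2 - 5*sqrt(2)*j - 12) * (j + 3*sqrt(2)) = -j^3 - 8*sqrt(2)*j^2 - 42*j - 36*sqrt(2)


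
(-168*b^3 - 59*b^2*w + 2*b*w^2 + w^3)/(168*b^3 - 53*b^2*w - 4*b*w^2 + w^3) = (3*b + w)/(-3*b + w)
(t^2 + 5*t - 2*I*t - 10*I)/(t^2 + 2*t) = (t^2 + t*(5 - 2*I) - 10*I)/(t*(t + 2))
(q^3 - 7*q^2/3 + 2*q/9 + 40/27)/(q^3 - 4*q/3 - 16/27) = (3*q - 5)/(3*q + 2)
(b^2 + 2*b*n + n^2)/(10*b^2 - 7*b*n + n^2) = (b^2 + 2*b*n + n^2)/(10*b^2 - 7*b*n + n^2)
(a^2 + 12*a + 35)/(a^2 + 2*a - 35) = (a + 5)/(a - 5)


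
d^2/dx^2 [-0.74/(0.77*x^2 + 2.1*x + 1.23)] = (0.877492*x^2 + 2.39316*x - 0.74*(1.54*x + 2.1)*(3.08*x + 4.2) + 1.401708)/(0.77*x^2 + 2.1*x + 1.23)^3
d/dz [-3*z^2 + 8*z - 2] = 8 - 6*z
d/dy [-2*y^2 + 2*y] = 2 - 4*y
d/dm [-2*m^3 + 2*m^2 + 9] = 2*m*(2 - 3*m)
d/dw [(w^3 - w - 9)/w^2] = (w^3 + w + 18)/w^3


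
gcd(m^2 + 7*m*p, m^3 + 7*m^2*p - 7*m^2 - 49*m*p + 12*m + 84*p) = m + 7*p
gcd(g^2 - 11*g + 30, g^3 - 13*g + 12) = 1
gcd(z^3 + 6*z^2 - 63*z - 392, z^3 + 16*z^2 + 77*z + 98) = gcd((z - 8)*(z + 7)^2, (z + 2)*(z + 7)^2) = z^2 + 14*z + 49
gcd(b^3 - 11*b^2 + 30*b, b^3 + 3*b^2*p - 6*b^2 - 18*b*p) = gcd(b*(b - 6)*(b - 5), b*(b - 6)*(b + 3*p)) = b^2 - 6*b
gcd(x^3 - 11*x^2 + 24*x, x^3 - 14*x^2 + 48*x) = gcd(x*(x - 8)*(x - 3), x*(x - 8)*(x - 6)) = x^2 - 8*x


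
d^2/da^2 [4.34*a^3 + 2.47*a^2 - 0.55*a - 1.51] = 26.04*a + 4.94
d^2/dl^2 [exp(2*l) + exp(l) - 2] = (4*exp(l) + 1)*exp(l)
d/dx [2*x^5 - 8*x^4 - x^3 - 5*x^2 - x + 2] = 10*x^4 - 32*x^3 - 3*x^2 - 10*x - 1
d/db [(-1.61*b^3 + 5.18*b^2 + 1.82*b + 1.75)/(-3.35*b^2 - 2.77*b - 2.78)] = (5.3935*b^4 + 8.9194*b^3 + 5.1758*b^2 - 17.0758*b - 0.2121)/(11.2225*b^4 + 18.559*b^3 + 26.2989*b^2 + 15.4012*b + 7.7284)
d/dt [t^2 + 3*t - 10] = 2*t + 3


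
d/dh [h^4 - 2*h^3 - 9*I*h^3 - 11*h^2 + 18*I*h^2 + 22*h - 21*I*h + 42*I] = 4*h^3 + h^2*(-6 - 27*I) + h*(-22 + 36*I) + 22 - 21*I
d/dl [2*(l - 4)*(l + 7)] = 4*l + 6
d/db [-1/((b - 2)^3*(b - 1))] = (4*b - 5)/((b - 2)^4*(b - 1)^2)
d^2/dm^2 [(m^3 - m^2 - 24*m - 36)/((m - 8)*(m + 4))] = 40*(m^3 + 9*m^2 + 60*m + 16)/(m^6 - 12*m^5 - 48*m^4 + 704*m^3 + 1536*m^2 - 12288*m - 32768)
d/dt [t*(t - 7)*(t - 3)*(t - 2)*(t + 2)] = 5*t^4 - 40*t^3 + 51*t^2 + 80*t - 84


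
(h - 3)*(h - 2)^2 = h^3 - 7*h^2 + 16*h - 12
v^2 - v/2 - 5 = (v - 5/2)*(v + 2)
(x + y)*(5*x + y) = 5*x^2 + 6*x*y + y^2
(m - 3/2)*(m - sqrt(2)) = m^2 - 3*m/2 - sqrt(2)*m + 3*sqrt(2)/2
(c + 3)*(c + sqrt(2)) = c^2 + sqrt(2)*c + 3*c + 3*sqrt(2)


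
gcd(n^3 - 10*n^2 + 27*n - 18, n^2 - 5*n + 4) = n - 1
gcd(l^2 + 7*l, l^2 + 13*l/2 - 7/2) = l + 7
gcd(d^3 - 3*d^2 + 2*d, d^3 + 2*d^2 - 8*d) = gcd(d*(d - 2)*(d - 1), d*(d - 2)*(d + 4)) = d^2 - 2*d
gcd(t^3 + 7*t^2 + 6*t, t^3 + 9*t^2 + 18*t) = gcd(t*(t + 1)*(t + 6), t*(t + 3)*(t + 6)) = t^2 + 6*t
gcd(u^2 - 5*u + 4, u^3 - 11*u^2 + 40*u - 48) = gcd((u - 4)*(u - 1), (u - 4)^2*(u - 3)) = u - 4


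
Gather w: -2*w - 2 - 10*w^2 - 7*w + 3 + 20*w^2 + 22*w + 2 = 10*w^2 + 13*w + 3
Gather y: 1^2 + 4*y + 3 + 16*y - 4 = 20*y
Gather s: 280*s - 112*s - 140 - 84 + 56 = 168*s - 168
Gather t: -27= -27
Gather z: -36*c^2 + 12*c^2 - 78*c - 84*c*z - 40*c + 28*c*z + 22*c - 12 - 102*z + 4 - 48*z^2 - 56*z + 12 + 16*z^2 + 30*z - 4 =-24*c^2 - 96*c - 32*z^2 + z*(-56*c - 128)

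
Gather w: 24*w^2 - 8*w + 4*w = 24*w^2 - 4*w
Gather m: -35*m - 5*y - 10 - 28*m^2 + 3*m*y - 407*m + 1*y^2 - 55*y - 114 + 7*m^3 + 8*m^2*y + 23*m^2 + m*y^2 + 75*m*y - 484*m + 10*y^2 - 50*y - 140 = 7*m^3 + m^2*(8*y - 5) + m*(y^2 + 78*y - 926) + 11*y^2 - 110*y - 264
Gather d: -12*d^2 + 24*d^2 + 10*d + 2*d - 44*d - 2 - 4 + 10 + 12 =12*d^2 - 32*d + 16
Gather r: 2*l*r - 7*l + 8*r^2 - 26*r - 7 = -7*l + 8*r^2 + r*(2*l - 26) - 7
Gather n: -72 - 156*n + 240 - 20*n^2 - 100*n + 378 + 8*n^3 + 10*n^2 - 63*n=8*n^3 - 10*n^2 - 319*n + 546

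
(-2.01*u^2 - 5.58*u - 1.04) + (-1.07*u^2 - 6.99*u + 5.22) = -3.08*u^2 - 12.57*u + 4.18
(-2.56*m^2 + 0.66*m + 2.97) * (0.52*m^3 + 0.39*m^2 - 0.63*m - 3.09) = -1.3312*m^5 - 0.6552*m^4 + 3.4146*m^3 + 8.6529*m^2 - 3.9105*m - 9.1773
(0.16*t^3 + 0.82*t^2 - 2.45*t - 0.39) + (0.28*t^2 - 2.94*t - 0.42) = 0.16*t^3 + 1.1*t^2 - 5.39*t - 0.81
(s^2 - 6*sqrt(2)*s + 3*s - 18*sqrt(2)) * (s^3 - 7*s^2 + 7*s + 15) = s^5 - 6*sqrt(2)*s^4 - 4*s^4 - 14*s^3 + 24*sqrt(2)*s^3 + 36*s^2 + 84*sqrt(2)*s^2 - 216*sqrt(2)*s + 45*s - 270*sqrt(2)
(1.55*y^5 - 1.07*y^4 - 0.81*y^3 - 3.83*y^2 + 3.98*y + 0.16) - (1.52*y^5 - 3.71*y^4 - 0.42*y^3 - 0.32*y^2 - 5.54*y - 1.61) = 0.03*y^5 + 2.64*y^4 - 0.39*y^3 - 3.51*y^2 + 9.52*y + 1.77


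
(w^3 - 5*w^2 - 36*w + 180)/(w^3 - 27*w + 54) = (w^2 - 11*w + 30)/(w^2 - 6*w + 9)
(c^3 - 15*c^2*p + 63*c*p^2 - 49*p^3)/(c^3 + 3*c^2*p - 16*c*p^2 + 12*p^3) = (-c^2 + 14*c*p - 49*p^2)/(-c^2 - 4*c*p + 12*p^2)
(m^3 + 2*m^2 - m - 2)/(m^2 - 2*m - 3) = (m^2 + m - 2)/(m - 3)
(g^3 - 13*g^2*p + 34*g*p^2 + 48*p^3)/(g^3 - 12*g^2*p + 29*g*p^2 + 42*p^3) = (-g + 8*p)/(-g + 7*p)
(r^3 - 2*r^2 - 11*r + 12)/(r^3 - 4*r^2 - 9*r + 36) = (r - 1)/(r - 3)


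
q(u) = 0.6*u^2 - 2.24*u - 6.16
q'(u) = 1.2*u - 2.24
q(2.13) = -8.21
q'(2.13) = 0.32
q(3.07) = -7.38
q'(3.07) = 1.44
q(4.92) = -2.66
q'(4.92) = 3.66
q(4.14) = -5.15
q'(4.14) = 2.73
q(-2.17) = 1.53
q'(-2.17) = -4.84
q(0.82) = -7.59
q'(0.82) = -1.26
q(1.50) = -8.17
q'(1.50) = -0.44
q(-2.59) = 3.67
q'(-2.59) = -5.35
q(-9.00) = 62.60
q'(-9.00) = -13.04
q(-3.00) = 5.96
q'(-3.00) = -5.84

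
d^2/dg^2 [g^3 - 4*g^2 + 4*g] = 6*g - 8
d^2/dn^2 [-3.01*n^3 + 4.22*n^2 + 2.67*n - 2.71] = 8.44 - 18.06*n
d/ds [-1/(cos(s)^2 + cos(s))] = -(sin(s)/cos(s)^2 + 2*tan(s))/(cos(s) + 1)^2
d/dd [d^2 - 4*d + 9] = 2*d - 4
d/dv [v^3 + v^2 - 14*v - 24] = 3*v^2 + 2*v - 14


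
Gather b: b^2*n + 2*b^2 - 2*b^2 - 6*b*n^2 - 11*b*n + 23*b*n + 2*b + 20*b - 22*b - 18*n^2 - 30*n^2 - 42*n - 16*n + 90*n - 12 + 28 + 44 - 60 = b^2*n + b*(-6*n^2 + 12*n) - 48*n^2 + 32*n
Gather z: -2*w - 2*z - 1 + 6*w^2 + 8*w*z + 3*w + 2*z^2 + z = 6*w^2 + w + 2*z^2 + z*(8*w - 1) - 1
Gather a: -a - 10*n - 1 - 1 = -a - 10*n - 2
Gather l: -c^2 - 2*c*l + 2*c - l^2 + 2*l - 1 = -c^2 + 2*c - l^2 + l*(2 - 2*c) - 1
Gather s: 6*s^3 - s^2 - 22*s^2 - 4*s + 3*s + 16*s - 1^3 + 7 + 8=6*s^3 - 23*s^2 + 15*s + 14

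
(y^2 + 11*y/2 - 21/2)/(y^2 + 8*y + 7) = (y - 3/2)/(y + 1)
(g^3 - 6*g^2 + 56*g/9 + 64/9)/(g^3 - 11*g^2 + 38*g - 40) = (g^2 - 2*g - 16/9)/(g^2 - 7*g + 10)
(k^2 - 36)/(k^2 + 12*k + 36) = (k - 6)/(k + 6)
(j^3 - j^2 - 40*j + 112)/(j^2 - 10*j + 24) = (j^2 + 3*j - 28)/(j - 6)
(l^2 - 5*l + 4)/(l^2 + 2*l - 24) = (l - 1)/(l + 6)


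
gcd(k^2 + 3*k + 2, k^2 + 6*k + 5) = k + 1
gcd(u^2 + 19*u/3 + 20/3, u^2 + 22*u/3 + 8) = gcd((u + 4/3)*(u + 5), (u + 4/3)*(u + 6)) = u + 4/3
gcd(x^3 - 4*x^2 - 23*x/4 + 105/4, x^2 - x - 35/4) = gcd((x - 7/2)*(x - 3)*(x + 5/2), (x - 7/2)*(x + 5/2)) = x^2 - x - 35/4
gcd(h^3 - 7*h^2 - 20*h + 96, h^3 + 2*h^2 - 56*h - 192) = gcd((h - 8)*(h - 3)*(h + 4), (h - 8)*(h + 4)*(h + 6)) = h^2 - 4*h - 32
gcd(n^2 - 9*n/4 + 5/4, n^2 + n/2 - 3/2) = n - 1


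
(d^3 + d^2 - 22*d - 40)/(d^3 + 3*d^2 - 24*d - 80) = (d + 2)/(d + 4)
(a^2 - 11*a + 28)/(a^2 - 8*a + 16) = (a - 7)/(a - 4)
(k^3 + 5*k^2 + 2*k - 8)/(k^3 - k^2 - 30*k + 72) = (k^3 + 5*k^2 + 2*k - 8)/(k^3 - k^2 - 30*k + 72)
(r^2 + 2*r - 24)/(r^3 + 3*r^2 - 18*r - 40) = (r + 6)/(r^2 + 7*r + 10)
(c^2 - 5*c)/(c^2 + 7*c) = (c - 5)/(c + 7)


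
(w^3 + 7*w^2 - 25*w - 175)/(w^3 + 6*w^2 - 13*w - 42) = (w^2 - 25)/(w^2 - w - 6)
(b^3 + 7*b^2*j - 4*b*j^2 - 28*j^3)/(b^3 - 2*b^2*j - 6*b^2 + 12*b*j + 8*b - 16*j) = (b^2 + 9*b*j + 14*j^2)/(b^2 - 6*b + 8)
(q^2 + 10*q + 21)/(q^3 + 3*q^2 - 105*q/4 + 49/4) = 4*(q + 3)/(4*q^2 - 16*q + 7)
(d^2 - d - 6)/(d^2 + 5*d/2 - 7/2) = 2*(d^2 - d - 6)/(2*d^2 + 5*d - 7)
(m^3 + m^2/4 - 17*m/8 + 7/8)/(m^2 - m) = m + 5/4 - 7/(8*m)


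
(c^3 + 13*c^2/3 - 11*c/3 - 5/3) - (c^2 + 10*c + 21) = c^3 + 10*c^2/3 - 41*c/3 - 68/3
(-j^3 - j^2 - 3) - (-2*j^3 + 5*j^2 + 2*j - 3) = j^3 - 6*j^2 - 2*j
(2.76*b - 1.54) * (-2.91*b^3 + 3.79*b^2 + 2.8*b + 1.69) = -8.0316*b^4 + 14.9418*b^3 + 1.8914*b^2 + 0.3524*b - 2.6026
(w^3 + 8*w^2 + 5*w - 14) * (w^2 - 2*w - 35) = w^5 + 6*w^4 - 46*w^3 - 304*w^2 - 147*w + 490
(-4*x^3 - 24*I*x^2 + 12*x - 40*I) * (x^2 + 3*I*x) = -4*x^5 - 36*I*x^4 + 84*x^3 - 4*I*x^2 + 120*x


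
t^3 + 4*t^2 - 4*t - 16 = (t - 2)*(t + 2)*(t + 4)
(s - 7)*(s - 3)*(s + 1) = s^3 - 9*s^2 + 11*s + 21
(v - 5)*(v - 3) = v^2 - 8*v + 15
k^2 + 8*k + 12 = (k + 2)*(k + 6)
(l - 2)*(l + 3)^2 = l^3 + 4*l^2 - 3*l - 18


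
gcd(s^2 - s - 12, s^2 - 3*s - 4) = s - 4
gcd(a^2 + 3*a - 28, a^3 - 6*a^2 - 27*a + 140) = a - 4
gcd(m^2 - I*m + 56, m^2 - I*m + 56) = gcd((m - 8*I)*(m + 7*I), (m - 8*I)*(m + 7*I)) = m^2 - I*m + 56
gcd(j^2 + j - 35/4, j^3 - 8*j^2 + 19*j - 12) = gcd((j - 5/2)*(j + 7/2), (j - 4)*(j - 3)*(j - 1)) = 1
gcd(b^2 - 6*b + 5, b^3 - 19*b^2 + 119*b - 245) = b - 5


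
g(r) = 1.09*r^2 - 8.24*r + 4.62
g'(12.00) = 17.92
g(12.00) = 62.70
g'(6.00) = 4.84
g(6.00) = -5.58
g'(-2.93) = -14.63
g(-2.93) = 38.12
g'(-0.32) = -8.94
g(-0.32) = 7.37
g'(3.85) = 0.15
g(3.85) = -10.95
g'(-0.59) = -9.53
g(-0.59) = 9.86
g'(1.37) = -5.25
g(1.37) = -4.62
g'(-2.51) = -13.71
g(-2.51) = 32.17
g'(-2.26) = -13.17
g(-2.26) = 28.81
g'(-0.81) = -10.01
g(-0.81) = 12.01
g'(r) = 2.18*r - 8.24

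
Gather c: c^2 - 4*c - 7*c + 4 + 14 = c^2 - 11*c + 18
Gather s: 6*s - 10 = 6*s - 10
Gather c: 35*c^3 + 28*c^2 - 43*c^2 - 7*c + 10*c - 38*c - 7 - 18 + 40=35*c^3 - 15*c^2 - 35*c + 15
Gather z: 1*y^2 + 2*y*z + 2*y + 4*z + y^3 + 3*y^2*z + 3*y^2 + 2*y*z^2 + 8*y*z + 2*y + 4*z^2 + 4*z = y^3 + 4*y^2 + 4*y + z^2*(2*y + 4) + z*(3*y^2 + 10*y + 8)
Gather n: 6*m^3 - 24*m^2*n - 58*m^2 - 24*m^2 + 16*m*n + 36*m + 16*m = 6*m^3 - 82*m^2 + 52*m + n*(-24*m^2 + 16*m)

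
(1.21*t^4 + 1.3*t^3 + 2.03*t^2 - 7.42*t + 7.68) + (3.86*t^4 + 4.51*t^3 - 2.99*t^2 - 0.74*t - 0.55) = 5.07*t^4 + 5.81*t^3 - 0.96*t^2 - 8.16*t + 7.13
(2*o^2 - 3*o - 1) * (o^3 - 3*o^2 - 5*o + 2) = 2*o^5 - 9*o^4 - 2*o^3 + 22*o^2 - o - 2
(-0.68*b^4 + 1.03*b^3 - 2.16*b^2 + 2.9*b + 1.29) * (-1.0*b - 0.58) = 0.68*b^5 - 0.6356*b^4 + 1.5626*b^3 - 1.6472*b^2 - 2.972*b - 0.7482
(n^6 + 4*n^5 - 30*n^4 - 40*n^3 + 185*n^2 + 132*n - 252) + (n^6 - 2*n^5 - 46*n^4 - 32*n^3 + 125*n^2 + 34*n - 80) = 2*n^6 + 2*n^5 - 76*n^4 - 72*n^3 + 310*n^2 + 166*n - 332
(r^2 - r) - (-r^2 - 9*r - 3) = 2*r^2 + 8*r + 3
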